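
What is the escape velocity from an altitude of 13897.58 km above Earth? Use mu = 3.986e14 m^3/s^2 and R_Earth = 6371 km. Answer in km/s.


r = 6371.0 + 13897.58 = 20268.5800 km = 2.026858e+07 m
v_esc = sqrt(2*mu/r) = sqrt(2*3.986e14 / 2.026858e+07)
v_esc = 6271.5080 m/s = 6.2715 km/s

6.2715 km/s


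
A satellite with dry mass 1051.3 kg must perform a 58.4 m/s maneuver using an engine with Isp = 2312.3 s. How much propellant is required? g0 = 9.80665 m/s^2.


ve = Isp * g0 = 2312.3 * 9.80665 = 22675.916795 m/s
mass ratio = exp(dv/ve) = exp(58.4/22675.916795) = 1.00257874
m_prop = m_dry * (mr - 1) = 1051.3 * (1.00257874 - 1)
m_prop = 2.7110 kg

2.7110 kg


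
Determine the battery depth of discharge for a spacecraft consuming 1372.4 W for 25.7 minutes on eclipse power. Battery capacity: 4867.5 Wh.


E_used = P * t / 60 = 1372.4 * 25.7 / 60 = 587.8447 Wh
DOD = E_used / E_total * 100 = 587.8447 / 4867.5 * 100
DOD = 12.0769 %

12.0769 %


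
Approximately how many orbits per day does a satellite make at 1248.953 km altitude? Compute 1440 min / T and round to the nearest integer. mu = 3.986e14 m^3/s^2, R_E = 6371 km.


r = 7.619953e+06 m
T = 2*pi*sqrt(r^3/mu) = 6619.7206 s = 110.3287 min
revs/day = 1440 / 110.3287 = 13.0519
Rounded: 13 revolutions per day

13 revolutions per day


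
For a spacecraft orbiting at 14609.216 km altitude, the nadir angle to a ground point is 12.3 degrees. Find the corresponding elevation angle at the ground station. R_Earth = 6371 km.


r = R_E + alt = 20980.2160 km
Law of sines in the satellite / Earth-center / ground-point triangle:
  sin(nadir)/R_E = sin(90 + el)/r  =>  cos(el) = (r/R_E)*sin(nadir)
cos(el) = (20980.2160 / 6371.0000) * sin(12.3 deg) = 0.7015262
el = arccos(0.7015262) = 45.4504 deg
(Earth-central angle = 90 - nadir - el = 32.2496 deg)

45.4504 degrees


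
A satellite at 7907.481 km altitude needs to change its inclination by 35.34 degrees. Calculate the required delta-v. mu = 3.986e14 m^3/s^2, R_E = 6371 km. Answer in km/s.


r = 14278.4810 km = 1.4278481e+07 m
V = sqrt(mu/r) = 5283.5722 m/s
di = 35.34 deg = 0.6167994 rad
dV = 2*V*sin(di/2) = 2*5283.5722*sin(0.3083997)
dV = 3207.4898 m/s = 3.2075 km/s

3.2075 km/s


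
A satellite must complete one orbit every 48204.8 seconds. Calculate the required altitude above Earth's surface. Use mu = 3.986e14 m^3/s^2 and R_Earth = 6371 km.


T = 48204.8 s
r = (mu*T^2/(4*pi^2))^(1/3) = (3.986e14 * 48204.8^2 / (4*pi^2))^(1/3)
r = 2.8627673e+07 m = 28627.6727 km
alt = r - R_E = 28627.6727 - 6371 = 22256.6727 km

22256.6727 km


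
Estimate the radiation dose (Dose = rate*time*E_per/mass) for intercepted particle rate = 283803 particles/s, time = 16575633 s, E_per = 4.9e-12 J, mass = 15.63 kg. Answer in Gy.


Total energy deposited = rate * time * E_per
  = 283803 * 16575633 * 4.9e-12 = 23.0507 J
Dose = E_total / mass = 23.0507 / 15.63
Dose = 1.4748 Gy

1.4748 Gy


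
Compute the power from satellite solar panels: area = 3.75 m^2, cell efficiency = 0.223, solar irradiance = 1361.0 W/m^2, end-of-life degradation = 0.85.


P = area * eta * S * degradation
P = 3.75 * 0.223 * 1361.0 * 0.85
P = 967.4158 W

967.4158 W


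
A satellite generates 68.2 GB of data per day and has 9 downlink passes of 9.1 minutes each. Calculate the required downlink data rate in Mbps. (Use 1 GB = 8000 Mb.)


total contact time = 9 * 9.1 * 60 = 4914.0000 s
data = 68.2 GB = 545600.0000 Mb
rate = 545600.0000 / 4914.0000 = 111.0297 Mbps

111.0297 Mbps


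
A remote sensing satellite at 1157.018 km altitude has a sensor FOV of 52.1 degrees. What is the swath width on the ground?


FOV = 52.1 deg = 0.9093165 rad
swath = 2 * alt * tan(FOV/2) = 2 * 1157.018 * tan(0.4546583)
swath = 2 * 1157.018 * 0.4888133
swath = 1131.1316 km

1131.1316 km


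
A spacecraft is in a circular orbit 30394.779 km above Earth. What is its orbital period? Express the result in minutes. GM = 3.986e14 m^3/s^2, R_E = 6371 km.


r = 36765.7790 km = 3.6765779e+07 m
T = 2*pi*sqrt(r^3/mu) = 2*pi*sqrt(4.9697131e+22 / 3.986e14)
T = 70157.9482 s = 1169.2991 min

1169.2991 minutes


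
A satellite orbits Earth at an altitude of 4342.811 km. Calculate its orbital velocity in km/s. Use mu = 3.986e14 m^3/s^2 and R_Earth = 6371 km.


r = R_E + alt = 6371.0 + 4342.811 = 10713.8110 km = 1.0713811e+07 m
v = sqrt(mu/r) = sqrt(3.986e14 / 1.0713811e+07) = 6099.5340 m/s = 6.0995 km/s

6.0995 km/s


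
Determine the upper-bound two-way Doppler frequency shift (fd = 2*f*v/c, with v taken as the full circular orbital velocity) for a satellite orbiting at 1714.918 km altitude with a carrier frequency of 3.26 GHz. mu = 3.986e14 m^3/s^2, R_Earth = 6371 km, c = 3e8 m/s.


r = 8.085918e+06 m
v = sqrt(mu/r) = 7021.0810 m/s (worst-case radial velocity)
f = 3.26 GHz = 3.26e+09 Hz
fd = 2*f*v/c = 2*3.26e+09*7021.0810/3.0e+08
fd = 152591.4928 Hz

152591.4928 Hz


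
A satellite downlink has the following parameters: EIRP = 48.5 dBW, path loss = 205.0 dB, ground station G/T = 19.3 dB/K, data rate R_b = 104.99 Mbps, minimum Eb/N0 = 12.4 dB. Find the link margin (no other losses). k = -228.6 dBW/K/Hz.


C/N0 = EIRP - FSPL + G/T - k = 48.5 - 205.0 + 19.3 - (-228.6)
C/N0 = 91.4000 dB-Hz
R_b = 104.99 Mbps = 1.0499e+08 bps -> 10*log10(R_b) = 80.2115 dB-Hz
Eb/N0 = C/N0 - 10*log10(R_b) = 91.4000 - 80.2115 = 11.1885 dB
Margin = Eb/N0 - Eb/N0_req = 11.1885 - 12.4 = -1.2115 dB (negative margin: link does not close)

-1.2115 dB


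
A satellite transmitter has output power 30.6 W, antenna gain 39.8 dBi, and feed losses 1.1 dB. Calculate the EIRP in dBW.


Pt = 30.6 W = 14.8572 dBW
EIRP = Pt_dBW + Gt - losses = 14.8572 + 39.8 - 1.1 = 53.5572 dBW

53.5572 dBW


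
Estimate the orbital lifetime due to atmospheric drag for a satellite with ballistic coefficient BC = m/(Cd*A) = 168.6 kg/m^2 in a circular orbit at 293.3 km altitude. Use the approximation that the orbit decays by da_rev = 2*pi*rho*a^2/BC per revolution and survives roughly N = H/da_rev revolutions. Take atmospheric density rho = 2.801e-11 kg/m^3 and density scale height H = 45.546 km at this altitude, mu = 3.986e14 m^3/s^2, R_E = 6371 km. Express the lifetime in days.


a = R_E + alt = 6664.3000 km = 6.6643e+06 m
da_rev = 2*pi*rho*a^2/BC = 2*pi*2.801e-11*(6.6643e+06)^2/168.6 = 46.360113 m per revolution
N = H/da_rev = 45546.0000 m / 46.360113 m = 982.4394 revolutions
P = 2*pi*sqrt(a^3/mu) = 5414.3089 s
lifetime = N*P = 982.4394 * 5414.3089 = 5.3192302e+06 s = 61.5652 days

61.5652 days


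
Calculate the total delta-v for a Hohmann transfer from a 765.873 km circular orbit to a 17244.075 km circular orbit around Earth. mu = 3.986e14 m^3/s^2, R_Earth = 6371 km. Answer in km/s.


r1 = 7136.8730 km = 7.136873e+06 m
r2 = 23615.0750 km = 2.3615075e+07 m
dv1 = sqrt(mu/r1)*(sqrt(2*r2/(r1+r2)) - 1) = 1788.3038 m/s
dv2 = sqrt(mu/r2)*(1 - sqrt(2*r1/(r1+r2))) = 1309.3878 m/s
total dv = |dv1| + |dv2| = 1788.3038 + 1309.3878 = 3097.6915 m/s = 3.0977 km/s

3.0977 km/s


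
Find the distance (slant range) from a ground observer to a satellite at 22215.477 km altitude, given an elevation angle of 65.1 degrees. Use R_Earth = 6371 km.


h = 22215.477 km, el = 65.1 deg
d = -R_E*sin(el) + sqrt((R_E*sin(el))^2 + 2*R_E*h + h^2)
d = -6371.0000*sin(1.1362) + sqrt((6371.0000*0.907044)^2 + 2*6371.0000*22215.477 + 22215.477^2)
d = 22681.5686 km

22681.5686 km


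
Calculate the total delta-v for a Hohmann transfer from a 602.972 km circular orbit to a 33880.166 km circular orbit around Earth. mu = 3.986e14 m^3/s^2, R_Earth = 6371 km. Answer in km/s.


r1 = 6973.9720 km = 6.973972e+06 m
r2 = 40251.1660 km = 4.0251166e+07 m
dv1 = sqrt(mu/r1)*(sqrt(2*r2/(r1+r2)) - 1) = 2310.5417 m/s
dv2 = sqrt(mu/r2)*(1 - sqrt(2*r1/(r1+r2))) = 1436.6705 m/s
total dv = |dv1| + |dv2| = 2310.5417 + 1436.6705 = 3747.2123 m/s = 3.7472 km/s

3.7472 km/s


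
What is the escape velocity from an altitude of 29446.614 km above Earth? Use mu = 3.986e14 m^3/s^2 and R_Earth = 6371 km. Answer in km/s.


r = 6371.0 + 29446.614 = 35817.6140 km = 3.5817614e+07 m
v_esc = sqrt(2*mu/r) = sqrt(2*3.986e14 / 3.5817614e+07)
v_esc = 4717.7543 m/s = 4.7178 km/s

4.7178 km/s


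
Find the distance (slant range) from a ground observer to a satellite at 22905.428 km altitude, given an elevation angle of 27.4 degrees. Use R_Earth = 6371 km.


h = 22905.428 km, el = 27.4 deg
d = -R_E*sin(el) + sqrt((R_E*sin(el))^2 + 2*R_E*h + h^2)
d = -6371.0000*sin(0.4782202) + sqrt((6371.0000*0.4601998)^2 + 2*6371.0000*22905.428 + 22905.428^2)
d = 25792.8966 km

25792.8966 km


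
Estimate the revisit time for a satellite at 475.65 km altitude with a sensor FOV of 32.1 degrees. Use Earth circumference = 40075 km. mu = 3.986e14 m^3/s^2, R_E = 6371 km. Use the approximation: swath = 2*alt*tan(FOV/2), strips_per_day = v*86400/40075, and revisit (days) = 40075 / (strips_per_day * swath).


swath = 2*475.65*tan(0.2801253) = 273.6795 km
v = sqrt(mu/r) = 7630.0886 m/s = 7.6301 km/s
strips/day = v*86400/40075 = 7.6301*86400/40075 = 16.4501
coverage/day = strips * swath = 16.4501 * 273.6795 = 4502.0687 km
revisit = 40075 / 4502.0687 = 8.9015 days

8.9015 days


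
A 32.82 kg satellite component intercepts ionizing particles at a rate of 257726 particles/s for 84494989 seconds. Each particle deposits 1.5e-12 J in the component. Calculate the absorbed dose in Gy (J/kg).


Total energy deposited = rate * time * E_per
  = 257726 * 84494989 * 1.5e-12 = 32.6648 J
Dose = E_total / mass = 32.6648 / 32.82
Dose = 0.9952722 Gy

0.9953 Gy


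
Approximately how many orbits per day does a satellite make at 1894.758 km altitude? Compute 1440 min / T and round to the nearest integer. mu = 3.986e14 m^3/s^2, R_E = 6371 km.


r = 8.265758e+06 m
T = 2*pi*sqrt(r^3/mu) = 7478.8574 s = 124.6476 min
revs/day = 1440 / 124.6476 = 11.5526
Rounded: 12 revolutions per day

12 revolutions per day


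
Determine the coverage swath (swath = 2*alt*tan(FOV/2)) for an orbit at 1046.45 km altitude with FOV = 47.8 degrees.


FOV = 47.8 deg = 0.8342674 rad
swath = 2 * alt * tan(FOV/2) = 2 * 1046.45 * tan(0.4171337)
swath = 2 * 1046.45 * 0.443139
swath = 927.4456 km

927.4456 km


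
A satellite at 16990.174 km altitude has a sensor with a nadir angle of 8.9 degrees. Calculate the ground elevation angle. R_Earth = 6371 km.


r = R_E + alt = 23361.1740 km
Law of sines in the satellite / Earth-center / ground-point triangle:
  sin(nadir)/R_E = sin(90 + el)/r  =>  cos(el) = (r/R_E)*sin(nadir)
cos(el) = (23361.1740 / 6371.0000) * sin(8.9 deg) = 0.5672918
el = arccos(0.5672918) = 55.4384 deg
(Earth-central angle = 90 - nadir - el = 25.6616 deg)

55.4384 degrees


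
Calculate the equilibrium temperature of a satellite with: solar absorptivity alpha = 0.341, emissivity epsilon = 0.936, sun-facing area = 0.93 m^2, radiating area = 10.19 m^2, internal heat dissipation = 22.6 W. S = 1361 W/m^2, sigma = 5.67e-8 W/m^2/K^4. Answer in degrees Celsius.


Numerator = alpha*S*A_sun + Q_int = 0.341*1361*0.93 + 22.6 = 454.2139 W
Denominator = eps*sigma*A_rad = 0.936*5.67e-8*10.19 = 5.4079553e-07 W/K^4
T^4 = 8.3989957e+08 K^4
T = 170.2381 K = -102.9119 C

-102.9119 degrees Celsius


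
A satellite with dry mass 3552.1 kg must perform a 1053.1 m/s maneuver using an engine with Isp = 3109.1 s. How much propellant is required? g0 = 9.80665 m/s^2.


ve = Isp * g0 = 3109.1 * 9.80665 = 30489.855515 m/s
mass ratio = exp(dv/ve) = exp(1053.1/30489.855515) = 1.03514277
m_prop = m_dry * (mr - 1) = 3552.1 * (1.03514277 - 1)
m_prop = 124.8306 kg

124.8306 kg


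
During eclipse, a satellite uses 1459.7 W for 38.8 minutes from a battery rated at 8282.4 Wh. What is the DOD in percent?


E_used = P * t / 60 = 1459.7 * 38.8 / 60 = 943.9393 Wh
DOD = E_used / E_total * 100 = 943.9393 / 8282.4 * 100
DOD = 11.3969 %

11.3969 %


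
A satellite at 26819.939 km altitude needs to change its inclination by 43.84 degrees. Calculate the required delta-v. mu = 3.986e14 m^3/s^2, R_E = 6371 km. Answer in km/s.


r = 33190.9390 km = 3.3190939e+07 m
V = sqrt(mu/r) = 3465.4439 m/s
di = 43.84 deg = 0.7651523 rad
dV = 2*V*sin(di/2) = 2*3465.4439*sin(0.3825762)
dV = 2587.3811 m/s = 2.5874 km/s

2.5874 km/s


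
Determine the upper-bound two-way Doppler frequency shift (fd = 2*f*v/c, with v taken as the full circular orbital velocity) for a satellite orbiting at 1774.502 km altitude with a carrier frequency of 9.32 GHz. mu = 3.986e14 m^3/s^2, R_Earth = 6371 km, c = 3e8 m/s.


r = 8.145502e+06 m
v = sqrt(mu/r) = 6995.3544 m/s (worst-case radial velocity)
f = 9.32 GHz = 9.32e+09 Hz
fd = 2*f*v/c = 2*9.32e+09*6995.3544/3.0e+08
fd = 434644.6849 Hz

434644.6849 Hz


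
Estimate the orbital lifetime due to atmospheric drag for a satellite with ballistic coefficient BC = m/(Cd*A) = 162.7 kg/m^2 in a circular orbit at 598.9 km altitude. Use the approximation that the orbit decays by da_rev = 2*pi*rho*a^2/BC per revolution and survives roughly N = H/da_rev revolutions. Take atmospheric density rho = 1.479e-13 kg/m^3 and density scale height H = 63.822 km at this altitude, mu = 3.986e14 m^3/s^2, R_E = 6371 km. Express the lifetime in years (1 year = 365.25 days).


a = R_E + alt = 6969.9000 km = 6.9699e+06 m
da_rev = 2*pi*rho*a^2/BC = 2*pi*1.479e-13*(6.9699e+06)^2/162.7 = 0.277468434 m per revolution
N = H/da_rev = 63822.0000 m / 0.277468434 m = 230015.3534 revolutions
P = 2*pi*sqrt(a^3/mu) = 5790.9664 s
lifetime = N*P = 230015.3534 * 5790.9664 = 1.3320112e+09 s = 15416.7960 days
years = 15416.7960 / 365.25 = 42.2089 years

42.2089 years


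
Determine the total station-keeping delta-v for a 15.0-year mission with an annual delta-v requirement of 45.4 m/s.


dV = rate * years = 45.4 * 15.0
dV = 681.0000 m/s

681.0000 m/s


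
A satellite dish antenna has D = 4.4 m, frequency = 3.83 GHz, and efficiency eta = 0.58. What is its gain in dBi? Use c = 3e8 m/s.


lambda = c/f = 3e8 / 3.83e+09 = 0.07832898 m
G = eta*(pi*D/lambda)^2 = 0.58*(pi*4.4/0.07832898)^2
G = 18062.9272 (linear)
G = 10*log10(18062.9272) = 42.5679 dBi

42.5679 dBi


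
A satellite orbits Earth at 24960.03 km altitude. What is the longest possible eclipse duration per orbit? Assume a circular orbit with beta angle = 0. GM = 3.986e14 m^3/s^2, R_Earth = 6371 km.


r = 31331.0300 km
T = 919.8605 min
Eclipse fraction = arcsin(R_E/r)/pi = arcsin(6371.0000/31331.0300)/pi
= arcsin(0.2033447)/pi = 0.06518121
Eclipse duration = 0.06518121 * 919.8605 = 59.9576 min

59.9576 minutes


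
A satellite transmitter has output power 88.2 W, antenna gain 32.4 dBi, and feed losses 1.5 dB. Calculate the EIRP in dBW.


Pt = 88.2 W = 19.4547 dBW
EIRP = Pt_dBW + Gt - losses = 19.4547 + 32.4 - 1.5 = 50.3547 dBW

50.3547 dBW


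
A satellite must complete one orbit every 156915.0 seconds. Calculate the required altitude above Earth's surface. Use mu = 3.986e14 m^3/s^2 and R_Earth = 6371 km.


T = 156915.0 s
r = (mu*T^2/(4*pi^2))^(1/3) = (3.986e14 * 156915.0^2 / (4*pi^2))^(1/3)
r = 6.2878498e+07 m = 62878.4981 km
alt = r - R_E = 62878.4981 - 6371 = 56507.4981 km

56507.4981 km


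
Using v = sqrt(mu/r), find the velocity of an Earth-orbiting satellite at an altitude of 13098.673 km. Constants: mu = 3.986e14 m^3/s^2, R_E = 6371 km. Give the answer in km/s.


r = R_E + alt = 6371.0 + 13098.673 = 19469.6730 km = 1.9469673e+07 m
v = sqrt(mu/r) = sqrt(3.986e14 / 1.9469673e+07) = 4524.6951 m/s = 4.5247 km/s

4.5247 km/s


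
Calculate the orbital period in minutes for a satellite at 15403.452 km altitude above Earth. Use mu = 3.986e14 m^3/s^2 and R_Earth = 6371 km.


r = 21774.4520 km = 2.1774452e+07 m
T = 2*pi*sqrt(r^3/mu) = 2*pi*sqrt(1.032385e+22 / 3.986e14)
T = 31976.5844 s = 532.9431 min

532.9431 minutes


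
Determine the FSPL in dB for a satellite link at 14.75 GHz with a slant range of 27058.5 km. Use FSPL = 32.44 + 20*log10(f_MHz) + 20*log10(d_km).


f = 14.75 GHz = 14750.0000 MHz
d = 27058.5 km
FSPL = 32.44 + 20*log10(14750.0000) + 20*log10(27058.5)
FSPL = 32.44 + 83.3758 + 88.6461
FSPL = 204.4619 dB

204.4619 dB


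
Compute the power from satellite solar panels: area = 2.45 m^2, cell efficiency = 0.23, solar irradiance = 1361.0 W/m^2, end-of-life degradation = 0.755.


P = area * eta * S * degradation
P = 2.45 * 0.23 * 1361.0 * 0.755
P = 579.0272 W

579.0272 W


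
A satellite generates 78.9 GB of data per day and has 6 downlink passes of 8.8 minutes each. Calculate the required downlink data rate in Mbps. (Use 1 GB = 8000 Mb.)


total contact time = 6 * 8.8 * 60 = 3168.0000 s
data = 78.9 GB = 631200.0000 Mb
rate = 631200.0000 / 3168.0000 = 199.2424 Mbps

199.2424 Mbps


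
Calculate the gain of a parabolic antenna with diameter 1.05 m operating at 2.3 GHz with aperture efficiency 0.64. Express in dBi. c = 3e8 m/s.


lambda = c/f = 3e8 / 2.3e+09 = 0.1304348 m
G = eta*(pi*D/lambda)^2 = 0.64*(pi*1.05/0.1304348)^2
G = 409.3280 (linear)
G = 10*log10(409.3280) = 26.1207 dBi

26.1207 dBi


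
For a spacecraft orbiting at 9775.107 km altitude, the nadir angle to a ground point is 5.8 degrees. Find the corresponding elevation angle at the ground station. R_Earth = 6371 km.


r = R_E + alt = 16146.1070 km
Law of sines in the satellite / Earth-center / ground-point triangle:
  sin(nadir)/R_E = sin(90 + el)/r  =>  cos(el) = (r/R_E)*sin(nadir)
cos(el) = (16146.1070 / 6371.0000) * sin(5.8 deg) = 0.2561083
el = arccos(0.2561083) = 75.1607 deg
(Earth-central angle = 90 - nadir - el = 9.0393 deg)

75.1607 degrees


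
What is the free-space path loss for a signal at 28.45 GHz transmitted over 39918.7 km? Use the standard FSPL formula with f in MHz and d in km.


f = 28.45 GHz = 28450.0000 MHz
d = 39918.7 km
FSPL = 32.44 + 20*log10(28450.0000) + 20*log10(39918.7)
FSPL = 32.44 + 89.0816 + 92.0235
FSPL = 213.5452 dB

213.5452 dB


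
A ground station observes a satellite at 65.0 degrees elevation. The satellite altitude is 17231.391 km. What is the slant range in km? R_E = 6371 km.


h = 17231.391 km, el = 65.0 deg
d = -R_E*sin(el) + sqrt((R_E*sin(el))^2 + 2*R_E*h + h^2)
d = -6371.0000*sin(1.1345) + sqrt((6371.0000*0.9063078)^2 + 2*6371.0000*17231.391 + 17231.391^2)
d = 17674.2243 km

17674.2243 km


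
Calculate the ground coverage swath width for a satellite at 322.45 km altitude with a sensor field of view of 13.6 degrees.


FOV = 13.6 deg = 0.2373648 rad
swath = 2 * alt * tan(FOV/2) = 2 * 322.45 * tan(0.1186824)
swath = 2 * 322.45 * 0.1192428
swath = 76.8997 km

76.8997 km


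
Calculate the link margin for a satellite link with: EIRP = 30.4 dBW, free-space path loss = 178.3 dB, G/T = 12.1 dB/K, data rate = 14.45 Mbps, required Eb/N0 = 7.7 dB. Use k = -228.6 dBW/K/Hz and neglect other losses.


C/N0 = EIRP - FSPL + G/T - k = 30.4 - 178.3 + 12.1 - (-228.6)
C/N0 = 92.8000 dB-Hz
R_b = 14.45 Mbps = 1.445e+07 bps -> 10*log10(R_b) = 71.5987 dB-Hz
Eb/N0 = C/N0 - 10*log10(R_b) = 92.8000 - 71.5987 = 21.2013 dB
Margin = Eb/N0 - Eb/N0_req = 21.2013 - 7.7 = 13.5013 dB (link closes)

13.5013 dB


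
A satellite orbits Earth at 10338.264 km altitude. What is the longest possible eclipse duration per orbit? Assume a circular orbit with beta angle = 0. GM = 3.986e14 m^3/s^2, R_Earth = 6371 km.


r = 16709.2640 km
T = 358.2580 min
Eclipse fraction = arcsin(R_E/r)/pi = arcsin(6371.0000/16709.2640)/pi
= arcsin(0.3812855)/pi = 0.1245185
Eclipse duration = 0.1245185 * 358.2580 = 44.6098 min

44.6098 minutes


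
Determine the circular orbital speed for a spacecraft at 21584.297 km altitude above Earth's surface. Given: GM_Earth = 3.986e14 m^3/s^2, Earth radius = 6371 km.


r = R_E + alt = 6371.0 + 21584.297 = 27955.2970 km = 2.7955297e+07 m
v = sqrt(mu/r) = sqrt(3.986e14 / 2.7955297e+07) = 3776.0400 m/s = 3.7760 km/s

3.7760 km/s


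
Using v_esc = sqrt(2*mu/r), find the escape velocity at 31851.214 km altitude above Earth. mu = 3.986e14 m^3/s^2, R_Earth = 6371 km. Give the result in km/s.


r = 6371.0 + 31851.214 = 38222.2140 km = 3.8222214e+07 m
v_esc = sqrt(2*mu/r) = sqrt(2*3.986e14 / 3.8222214e+07)
v_esc = 4566.9444 m/s = 4.5669 km/s

4.5669 km/s


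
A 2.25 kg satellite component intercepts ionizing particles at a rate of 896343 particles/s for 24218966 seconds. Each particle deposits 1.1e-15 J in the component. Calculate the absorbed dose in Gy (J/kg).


Total energy deposited = rate * time * E_per
  = 896343 * 24218966 * 1.1e-15 = 0.02387935 J
Dose = E_total / mass = 0.02387935 / 2.25
Dose = 0.01061304 Gy

0.0106 Gy


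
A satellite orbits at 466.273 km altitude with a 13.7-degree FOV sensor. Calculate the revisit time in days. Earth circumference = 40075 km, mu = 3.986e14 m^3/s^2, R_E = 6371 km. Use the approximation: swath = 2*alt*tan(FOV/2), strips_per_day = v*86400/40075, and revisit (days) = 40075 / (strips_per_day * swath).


swath = 2*466.273*tan(0.1195551) = 112.0248 km
v = sqrt(mu/r) = 7635.3190 m/s = 7.6353 km/s
strips/day = v*86400/40075 = 7.6353*86400/40075 = 16.4614
coverage/day = strips * swath = 16.4614 * 112.0248 = 1844.0883 km
revisit = 40075 / 1844.0883 = 21.7316 days

21.7316 days


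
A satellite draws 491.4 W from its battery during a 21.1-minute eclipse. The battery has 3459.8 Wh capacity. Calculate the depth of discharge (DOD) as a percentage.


E_used = P * t / 60 = 491.4 * 21.1 / 60 = 172.8090 Wh
DOD = E_used / E_total * 100 = 172.8090 / 3459.8 * 100
DOD = 4.9948 %

4.9948 %


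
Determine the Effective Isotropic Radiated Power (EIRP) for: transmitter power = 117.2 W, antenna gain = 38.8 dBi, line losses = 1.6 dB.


Pt = 117.2 W = 20.6893 dBW
EIRP = Pt_dBW + Gt - losses = 20.6893 + 38.8 - 1.6 = 57.8893 dBW

57.8893 dBW


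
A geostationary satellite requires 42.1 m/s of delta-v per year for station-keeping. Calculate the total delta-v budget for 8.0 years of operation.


dV = rate * years = 42.1 * 8.0
dV = 336.8000 m/s

336.8000 m/s


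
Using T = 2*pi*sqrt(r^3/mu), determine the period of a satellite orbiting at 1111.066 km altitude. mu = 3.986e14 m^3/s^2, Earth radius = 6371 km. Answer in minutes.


r = 7482.0660 km = 7.482066e+06 m
T = 2*pi*sqrt(r^3/mu) = 2*pi*sqrt(4.1885587e+20 / 3.986e14)
T = 6440.8550 s = 107.3476 min

107.3476 minutes


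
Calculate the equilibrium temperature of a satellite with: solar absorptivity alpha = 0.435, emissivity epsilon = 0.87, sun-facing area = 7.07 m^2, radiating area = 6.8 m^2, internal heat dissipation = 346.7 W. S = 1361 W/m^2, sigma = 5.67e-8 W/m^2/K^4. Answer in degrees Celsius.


Numerator = alpha*S*A_sun + Q_int = 0.435*1361*7.07 + 346.7 = 4532.3875 W
Denominator = eps*sigma*A_rad = 0.87*5.67e-8*6.8 = 3.354372e-07 W/K^4
T^4 = 1.3511881e+10 K^4
T = 340.9408 K = 67.7908 C

67.7908 degrees Celsius


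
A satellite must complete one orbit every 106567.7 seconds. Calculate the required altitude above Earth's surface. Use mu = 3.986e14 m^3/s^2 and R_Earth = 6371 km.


T = 106567.7 s
r = (mu*T^2/(4*pi^2))^(1/3) = (3.986e14 * 106567.7^2 / (4*pi^2))^(1/3)
r = 4.8582096e+07 m = 48582.0960 km
alt = r - R_E = 48582.0960 - 6371 = 42211.0960 km

42211.0960 km


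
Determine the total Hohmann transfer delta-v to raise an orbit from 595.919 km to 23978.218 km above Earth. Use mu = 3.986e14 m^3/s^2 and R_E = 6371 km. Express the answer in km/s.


r1 = 6966.9190 km = 6.966919e+06 m
r2 = 30349.2180 km = 3.0349218e+07 m
dv1 = sqrt(mu/r1)*(sqrt(2*r2/(r1+r2)) - 1) = 2082.9767 m/s
dv2 = sqrt(mu/r2)*(1 - sqrt(2*r1/(r1+r2))) = 1409.5241 m/s
total dv = |dv1| + |dv2| = 2082.9767 + 1409.5241 = 3492.5008 m/s = 3.4925 km/s

3.4925 km/s


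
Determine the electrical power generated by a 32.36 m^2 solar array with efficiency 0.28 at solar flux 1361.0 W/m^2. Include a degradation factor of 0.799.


P = area * eta * S * degradation
P = 32.36 * 0.28 * 1361.0 * 0.799
P = 9853.0673 W

9853.0673 W


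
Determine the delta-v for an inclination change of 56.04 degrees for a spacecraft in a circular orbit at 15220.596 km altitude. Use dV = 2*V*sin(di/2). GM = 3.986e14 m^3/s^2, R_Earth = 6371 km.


r = 21591.5960 km = 2.1591596e+07 m
V = sqrt(mu/r) = 4296.6134 m/s
di = 56.04 deg = 0.9780825 rad
dV = 2*V*sin(di/2) = 2*4296.6134*sin(0.4890413)
dV = 4036.9238 m/s = 4.0369 km/s

4.0369 km/s


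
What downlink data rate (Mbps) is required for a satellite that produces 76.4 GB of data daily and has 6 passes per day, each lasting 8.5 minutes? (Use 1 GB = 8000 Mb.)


total contact time = 6 * 8.5 * 60 = 3060.0000 s
data = 76.4 GB = 611200.0000 Mb
rate = 611200.0000 / 3060.0000 = 199.7386 Mbps

199.7386 Mbps


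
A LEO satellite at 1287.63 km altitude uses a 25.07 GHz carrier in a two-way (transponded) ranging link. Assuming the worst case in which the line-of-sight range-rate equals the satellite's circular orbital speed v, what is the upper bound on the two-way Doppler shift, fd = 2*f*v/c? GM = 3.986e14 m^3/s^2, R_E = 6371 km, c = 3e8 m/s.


r = 7.65863e+06 m
v = sqrt(mu/r) = 7214.2818 m/s (worst-case radial velocity)
f = 25.07 GHz = 2.507e+10 Hz
fd = 2*f*v/c = 2*2.507e+10*7214.2818/3.0e+08
fd = 1.205747e+06 Hz

1.2057e+06 Hz


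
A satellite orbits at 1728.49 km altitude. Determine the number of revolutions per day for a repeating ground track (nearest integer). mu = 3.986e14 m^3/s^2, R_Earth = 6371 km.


r = 8.09949e+06 m
T = 2*pi*sqrt(r^3/mu) = 7254.3371 s = 120.9056 min
revs/day = 1440 / 120.9056 = 11.9101
Rounded: 12 revolutions per day

12 revolutions per day


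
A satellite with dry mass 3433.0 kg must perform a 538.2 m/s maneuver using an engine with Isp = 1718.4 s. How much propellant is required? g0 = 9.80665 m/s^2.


ve = Isp * g0 = 1718.4 * 9.80665 = 16851.747360 m/s
mass ratio = exp(dv/ve) = exp(538.2/16851.747360) = 1.03245281
m_prop = m_dry * (mr - 1) = 3433.0 * (1.03245281 - 1)
m_prop = 111.4105 kg

111.4105 kg


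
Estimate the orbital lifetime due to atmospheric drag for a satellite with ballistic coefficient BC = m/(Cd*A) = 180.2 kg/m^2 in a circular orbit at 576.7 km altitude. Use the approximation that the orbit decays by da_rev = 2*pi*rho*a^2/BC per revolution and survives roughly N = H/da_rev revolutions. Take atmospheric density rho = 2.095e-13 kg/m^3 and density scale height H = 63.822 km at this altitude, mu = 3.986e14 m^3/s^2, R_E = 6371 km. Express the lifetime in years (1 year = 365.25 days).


a = R_E + alt = 6947.7000 km = 6.9477e+06 m
da_rev = 2*pi*rho*a^2/BC = 2*pi*2.095e-13*(6.9477e+06)^2/180.2 = 0.352607239 m per revolution
N = H/da_rev = 63822.0000 m / 0.352607239 m = 181000.2546 revolutions
P = 2*pi*sqrt(a^3/mu) = 5763.3210 s
lifetime = N*P = 181000.2546 * 5763.3210 = 1.0431626e+09 s = 12073.6408 days
years = 12073.6408 / 365.25 = 33.0558 years

33.0558 years


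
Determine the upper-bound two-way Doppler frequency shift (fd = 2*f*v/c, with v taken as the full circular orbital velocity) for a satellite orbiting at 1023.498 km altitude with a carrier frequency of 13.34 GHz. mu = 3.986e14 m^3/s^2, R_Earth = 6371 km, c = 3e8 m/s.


r = 7.394498e+06 m
v = sqrt(mu/r) = 7341.9986 m/s (worst-case radial velocity)
f = 13.34 GHz = 1.334e+10 Hz
fd = 2*f*v/c = 2*1.334e+10*7341.9986/3.0e+08
fd = 652948.4117 Hz

652948.4117 Hz


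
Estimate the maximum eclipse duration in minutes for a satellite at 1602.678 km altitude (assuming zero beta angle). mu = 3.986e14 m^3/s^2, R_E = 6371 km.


r = 7973.6780 km
T = 118.0995 min
Eclipse fraction = arcsin(R_E/r)/pi = arcsin(6371.0000/7973.6780)/pi
= arcsin(0.7990039)/pi = 0.2946394
Eclipse duration = 0.2946394 * 118.0995 = 34.7968 min

34.7968 minutes


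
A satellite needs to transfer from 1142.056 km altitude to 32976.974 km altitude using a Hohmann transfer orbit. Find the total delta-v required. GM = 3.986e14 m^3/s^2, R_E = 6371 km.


r1 = 7513.0560 km = 7.513056e+06 m
r2 = 39347.9740 km = 3.9347974e+07 m
dv1 = sqrt(mu/r1)*(sqrt(2*r2/(r1+r2)) - 1) = 2155.2614 m/s
dv2 = sqrt(mu/r2)*(1 - sqrt(2*r1/(r1+r2))) = 1380.4954 m/s
total dv = |dv1| + |dv2| = 2155.2614 + 1380.4954 = 3535.7568 m/s = 3.5358 km/s

3.5358 km/s


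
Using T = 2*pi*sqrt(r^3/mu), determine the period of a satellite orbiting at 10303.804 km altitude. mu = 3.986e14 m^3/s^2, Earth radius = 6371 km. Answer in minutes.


r = 16674.8040 km = 1.6674804e+07 m
T = 2*pi*sqrt(r^3/mu) = 2*pi*sqrt(4.6364141e+21 / 3.986e14)
T = 21429.0209 s = 357.1503 min

357.1503 minutes


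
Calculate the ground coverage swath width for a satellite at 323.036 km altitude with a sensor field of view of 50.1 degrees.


FOV = 50.1 deg = 0.87441 rad
swath = 2 * alt * tan(FOV/2) = 2 * 323.036 * tan(0.437205)
swath = 2 * 323.036 * 0.4673705
swath = 301.9550 km

301.9550 km


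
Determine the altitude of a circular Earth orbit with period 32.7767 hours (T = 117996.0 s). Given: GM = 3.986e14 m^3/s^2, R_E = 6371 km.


T = 117996.0 s
r = (mu*T^2/(4*pi^2))^(1/3) = (3.986e14 * 117996.0^2 / (4*pi^2))^(1/3)
r = 5.1996093e+07 m = 51996.0927 km
alt = r - R_E = 51996.0927 - 6371 = 45625.0927 km

45625.0927 km


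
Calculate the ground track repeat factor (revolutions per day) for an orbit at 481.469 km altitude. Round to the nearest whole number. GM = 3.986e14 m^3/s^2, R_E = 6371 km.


r = 6.852469e+06 m
T = 2*pi*sqrt(r^3/mu) = 5645.2326 s = 94.0872 min
revs/day = 1440 / 94.0872 = 15.3049
Rounded: 15 revolutions per day

15 revolutions per day


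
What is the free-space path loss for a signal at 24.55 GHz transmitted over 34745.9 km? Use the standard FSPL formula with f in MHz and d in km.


f = 24.55 GHz = 24550.0000 MHz
d = 34745.9 km
FSPL = 32.44 + 20*log10(24550.0000) + 20*log10(34745.9)
FSPL = 32.44 + 87.8010 + 90.8181
FSPL = 211.0591 dB

211.0591 dB


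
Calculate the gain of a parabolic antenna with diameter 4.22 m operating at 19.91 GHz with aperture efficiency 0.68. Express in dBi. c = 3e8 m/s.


lambda = c/f = 3e8 / 1.991e+10 = 0.01506781 m
G = eta*(pi*D/lambda)^2 = 0.68*(pi*4.22/0.01506781)^2
G = 526421.4422 (linear)
G = 10*log10(526421.4422) = 57.2133 dBi

57.2133 dBi


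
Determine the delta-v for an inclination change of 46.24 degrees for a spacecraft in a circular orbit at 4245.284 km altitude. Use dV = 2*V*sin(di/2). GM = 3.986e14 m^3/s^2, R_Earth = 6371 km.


r = 10616.2840 km = 1.0616284e+07 m
V = sqrt(mu/r) = 6127.4868 m/s
di = 46.24 deg = 0.8070402 rad
dV = 2*V*sin(di/2) = 2*6127.4868*sin(0.4035201)
dV = 4812.0155 m/s = 4.8120 km/s

4.8120 km/s


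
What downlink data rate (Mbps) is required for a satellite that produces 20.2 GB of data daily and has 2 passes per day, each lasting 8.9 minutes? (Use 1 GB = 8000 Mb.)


total contact time = 2 * 8.9 * 60 = 1068.0000 s
data = 20.2 GB = 161600.0000 Mb
rate = 161600.0000 / 1068.0000 = 151.3109 Mbps

151.3109 Mbps


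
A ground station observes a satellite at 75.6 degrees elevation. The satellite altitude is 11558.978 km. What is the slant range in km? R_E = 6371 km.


h = 11558.978 km, el = 75.6 deg
d = -R_E*sin(el) + sqrt((R_E*sin(el))^2 + 2*R_E*h + h^2)
d = -6371.0000*sin(1.3195) + sqrt((6371.0000*0.9685832)^2 + 2*6371.0000*11558.978 + 11558.978^2)
d = 11688.9937 km

11688.9937 km


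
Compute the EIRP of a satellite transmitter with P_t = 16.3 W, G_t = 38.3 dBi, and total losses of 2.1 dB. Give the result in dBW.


Pt = 16.3 W = 12.1219 dBW
EIRP = Pt_dBW + Gt - losses = 12.1219 + 38.3 - 2.1 = 48.3219 dBW

48.3219 dBW


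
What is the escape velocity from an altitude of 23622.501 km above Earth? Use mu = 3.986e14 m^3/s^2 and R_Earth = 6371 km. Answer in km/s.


r = 6371.0 + 23622.501 = 29993.5010 km = 2.9993501e+07 m
v_esc = sqrt(2*mu/r) = sqrt(2*3.986e14 / 2.9993501e+07)
v_esc = 5155.4914 m/s = 5.1555 km/s

5.1555 km/s


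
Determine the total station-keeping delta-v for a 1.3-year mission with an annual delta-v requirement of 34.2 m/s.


dV = rate * years = 34.2 * 1.3
dV = 44.4600 m/s

44.4600 m/s


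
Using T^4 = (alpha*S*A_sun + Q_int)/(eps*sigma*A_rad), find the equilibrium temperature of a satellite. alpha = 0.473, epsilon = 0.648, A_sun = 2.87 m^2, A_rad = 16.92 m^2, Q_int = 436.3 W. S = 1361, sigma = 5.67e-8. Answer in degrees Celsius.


Numerator = alpha*S*A_sun + Q_int = 0.473*1361*2.87 + 436.3 = 2283.8711 W
Denominator = eps*sigma*A_rad = 0.648*5.67e-8*16.92 = 6.2166787e-07 W/K^4
T^4 = 3.6737802e+09 K^4
T = 246.1945 K = -26.9555 C

-26.9555 degrees Celsius


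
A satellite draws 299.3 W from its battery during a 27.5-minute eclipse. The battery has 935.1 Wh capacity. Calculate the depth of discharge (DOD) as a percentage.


E_used = P * t / 60 = 299.3 * 27.5 / 60 = 137.1792 Wh
DOD = E_used / E_total * 100 = 137.1792 / 935.1 * 100
DOD = 14.6700 %

14.6700 %


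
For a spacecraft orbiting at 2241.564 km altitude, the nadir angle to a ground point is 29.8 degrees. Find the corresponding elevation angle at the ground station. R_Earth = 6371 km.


r = R_E + alt = 8612.5640 km
Law of sines in the satellite / Earth-center / ground-point triangle:
  sin(nadir)/R_E = sin(90 + el)/r  =>  cos(el) = (r/R_E)*sin(nadir)
cos(el) = (8612.5640 / 6371.0000) * sin(29.8 deg) = 0.6718286
el = arccos(0.6718286) = 47.7916 deg
(Earth-central angle = 90 - nadir - el = 12.4084 deg)

47.7916 degrees


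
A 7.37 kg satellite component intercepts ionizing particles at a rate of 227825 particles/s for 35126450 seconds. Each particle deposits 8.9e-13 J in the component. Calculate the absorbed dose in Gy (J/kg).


Total energy deposited = rate * time * E_per
  = 227825 * 35126450 * 8.9e-13 = 7.1224 J
Dose = E_total / mass = 7.1224 / 7.37
Dose = 0.9664028 Gy

0.9664 Gy


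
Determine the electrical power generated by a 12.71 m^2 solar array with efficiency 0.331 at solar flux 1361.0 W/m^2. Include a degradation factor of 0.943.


P = area * eta * S * degradation
P = 12.71 * 0.331 * 1361.0 * 0.943
P = 5399.3734 W

5399.3734 W


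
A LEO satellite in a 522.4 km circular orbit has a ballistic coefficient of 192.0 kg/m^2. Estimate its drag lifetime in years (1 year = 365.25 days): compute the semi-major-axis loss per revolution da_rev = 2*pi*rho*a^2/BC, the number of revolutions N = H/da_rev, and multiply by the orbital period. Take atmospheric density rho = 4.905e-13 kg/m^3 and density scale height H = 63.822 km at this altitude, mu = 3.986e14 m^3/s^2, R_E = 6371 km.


a = R_E + alt = 6893.4000 km = 6.8934e+06 m
da_rev = 2*pi*rho*a^2/BC = 2*pi*4.905e-13*(6.8934e+06)^2/192.0 = 0.762754206 m per revolution
N = H/da_rev = 63822.0000 m / 0.762754206 m = 83673.0883 revolutions
P = 2*pi*sqrt(a^3/mu) = 5695.8880 s
lifetime = N*P = 83673.0883 * 5695.8880 = 4.7659254e+08 s = 5516.1174 days
years = 5516.1174 / 365.25 = 15.1023 years

15.1023 years


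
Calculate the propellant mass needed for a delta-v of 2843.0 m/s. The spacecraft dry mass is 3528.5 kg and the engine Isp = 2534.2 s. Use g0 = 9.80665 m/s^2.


ve = Isp * g0 = 2534.2 * 9.80665 = 24852.012430 m/s
mass ratio = exp(dv/ve) = exp(2843.0/24852.012430) = 1.12119735
m_prop = m_dry * (mr - 1) = 3528.5 * (1.12119735 - 1)
m_prop = 427.6448 kg

427.6448 kg


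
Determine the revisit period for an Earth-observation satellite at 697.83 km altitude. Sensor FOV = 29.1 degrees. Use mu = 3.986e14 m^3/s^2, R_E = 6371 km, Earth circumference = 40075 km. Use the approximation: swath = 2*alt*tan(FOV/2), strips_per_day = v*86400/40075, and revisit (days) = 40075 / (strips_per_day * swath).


swath = 2*697.83*tan(0.2539454) = 362.2419 km
v = sqrt(mu/r) = 7509.2209 m/s = 7.5092 km/s
strips/day = v*86400/40075 = 7.5092*86400/40075 = 16.1896
coverage/day = strips * swath = 16.1896 * 362.2419 = 5864.5378 km
revisit = 40075 / 5864.5378 = 6.8334 days

6.8334 days


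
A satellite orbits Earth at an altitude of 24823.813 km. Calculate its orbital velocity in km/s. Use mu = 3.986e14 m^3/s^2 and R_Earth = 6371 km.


r = R_E + alt = 6371.0 + 24823.813 = 31194.8130 km = 3.1194813e+07 m
v = sqrt(mu/r) = sqrt(3.986e14 / 3.1194813e+07) = 3574.6000 m/s = 3.5746 km/s

3.5746 km/s


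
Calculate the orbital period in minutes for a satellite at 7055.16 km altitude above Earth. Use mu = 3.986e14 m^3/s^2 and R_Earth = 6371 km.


r = 13426.1600 km = 1.342616e+07 m
T = 2*pi*sqrt(r^3/mu) = 2*pi*sqrt(2.4202234e+21 / 3.986e14)
T = 15482.4237 s = 258.0404 min

258.0404 minutes


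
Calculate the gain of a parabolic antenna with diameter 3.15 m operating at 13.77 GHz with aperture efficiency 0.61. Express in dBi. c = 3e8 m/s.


lambda = c/f = 3e8 / 1.377e+10 = 0.02178649 m
G = eta*(pi*D/lambda)^2 = 0.61*(pi*3.15/0.02178649)^2
G = 125856.6185 (linear)
G = 10*log10(125856.6185) = 50.9988 dBi

50.9988 dBi


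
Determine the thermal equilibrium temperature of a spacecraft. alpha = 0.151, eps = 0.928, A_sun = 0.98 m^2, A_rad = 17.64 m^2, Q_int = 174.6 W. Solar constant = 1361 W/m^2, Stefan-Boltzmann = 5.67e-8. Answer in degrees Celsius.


Numerator = alpha*S*A_sun + Q_int = 0.151*1361*0.98 + 174.6 = 376.0008 W
Denominator = eps*sigma*A_rad = 0.928*5.67e-8*17.64 = 9.2817446e-07 W/K^4
T^4 = 4.050971e+08 K^4
T = 141.8697 K = -131.2803 C

-131.2803 degrees Celsius


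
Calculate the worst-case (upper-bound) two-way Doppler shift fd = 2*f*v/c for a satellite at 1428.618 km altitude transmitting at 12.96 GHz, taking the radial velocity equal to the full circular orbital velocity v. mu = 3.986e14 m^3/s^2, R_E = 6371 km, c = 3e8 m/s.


r = 7.799618e+06 m
v = sqrt(mu/r) = 7148.7808 m/s (worst-case radial velocity)
f = 12.96 GHz = 1.296e+10 Hz
fd = 2*f*v/c = 2*1.296e+10*7148.7808/3.0e+08
fd = 617654.6612 Hz

617654.6612 Hz


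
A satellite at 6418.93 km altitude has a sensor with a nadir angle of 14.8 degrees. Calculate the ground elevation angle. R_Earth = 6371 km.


r = R_E + alt = 12789.9300 km
Law of sines in the satellite / Earth-center / ground-point triangle:
  sin(nadir)/R_E = sin(90 + el)/r  =>  cos(el) = (r/R_E)*sin(nadir)
cos(el) = (12789.9300 / 6371.0000) * sin(14.8 deg) = 0.5128133
el = arccos(0.5128133) = 59.1486 deg
(Earth-central angle = 90 - nadir - el = 16.0514 deg)

59.1486 degrees


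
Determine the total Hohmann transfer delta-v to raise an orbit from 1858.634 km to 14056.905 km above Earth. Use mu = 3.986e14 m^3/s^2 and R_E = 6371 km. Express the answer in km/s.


r1 = 8229.6340 km = 8.229634e+06 m
r2 = 20427.9050 km = 2.0427905e+07 m
dv1 = sqrt(mu/r1)*(sqrt(2*r2/(r1+r2)) - 1) = 1350.2042 m/s
dv2 = sqrt(mu/r2)*(1 - sqrt(2*r1/(r1+r2))) = 1069.6291 m/s
total dv = |dv1| + |dv2| = 1350.2042 + 1069.6291 = 2419.8332 m/s = 2.4198 km/s

2.4198 km/s


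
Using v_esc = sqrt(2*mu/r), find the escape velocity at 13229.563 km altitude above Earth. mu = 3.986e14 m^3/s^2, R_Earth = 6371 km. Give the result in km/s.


r = 6371.0 + 13229.563 = 19600.5630 km = 1.9600563e+07 m
v_esc = sqrt(2*mu/r) = sqrt(2*3.986e14 / 1.9600563e+07)
v_esc = 6377.4839 m/s = 6.3775 km/s

6.3775 km/s


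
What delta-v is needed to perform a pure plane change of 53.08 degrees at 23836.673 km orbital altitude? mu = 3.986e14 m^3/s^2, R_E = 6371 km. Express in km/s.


r = 30207.6730 km = 3.0207673e+07 m
V = sqrt(mu/r) = 3632.5367 m/s
di = 53.08 deg = 0.9264208 rad
dV = 2*V*sin(di/2) = 2*3632.5367*sin(0.4632104)
dV = 3246.1982 m/s = 3.2462 km/s

3.2462 km/s


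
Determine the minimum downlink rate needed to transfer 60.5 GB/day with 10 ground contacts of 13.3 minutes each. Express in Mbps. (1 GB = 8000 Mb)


total contact time = 10 * 13.3 * 60 = 7980.0000 s
data = 60.5 GB = 484000.0000 Mb
rate = 484000.0000 / 7980.0000 = 60.6516 Mbps

60.6516 Mbps


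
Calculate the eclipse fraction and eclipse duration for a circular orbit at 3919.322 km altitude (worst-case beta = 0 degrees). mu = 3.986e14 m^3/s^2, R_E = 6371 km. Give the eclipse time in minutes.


r = 10290.3220 km
T = 173.1424 min
Eclipse fraction = arcsin(R_E/r)/pi = arcsin(6371.0000/10290.3220)/pi
= arcsin(0.6191254)/pi = 0.2125128
Eclipse duration = 0.2125128 * 173.1424 = 36.7950 min

36.7950 minutes


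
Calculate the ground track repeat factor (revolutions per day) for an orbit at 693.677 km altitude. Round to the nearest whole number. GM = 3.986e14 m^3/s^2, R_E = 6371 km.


r = 7.064677e+06 m
T = 2*pi*sqrt(r^3/mu) = 5909.4857 s = 98.4914 min
revs/day = 1440 / 98.4914 = 14.6206
Rounded: 15 revolutions per day

15 revolutions per day
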